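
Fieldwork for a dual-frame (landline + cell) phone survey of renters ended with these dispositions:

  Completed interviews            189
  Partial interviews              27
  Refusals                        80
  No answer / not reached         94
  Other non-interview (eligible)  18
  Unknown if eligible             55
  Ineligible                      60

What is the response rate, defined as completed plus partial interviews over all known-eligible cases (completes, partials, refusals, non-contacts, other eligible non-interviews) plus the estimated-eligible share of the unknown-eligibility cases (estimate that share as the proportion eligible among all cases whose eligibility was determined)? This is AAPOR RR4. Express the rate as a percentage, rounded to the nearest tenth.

Num → 189 + 27 = 216
Known eligible → 189 + 27 + 80 + 94 + 18 = 408
e = 408 / (408 + 60) = 408 / 468 = 0.8718
e × U → 0.8718 × 55 = 47.95
Base → 408 + 47.95 = 455.95
RR4 = 216 / 455.95 = 0.4737

47.4%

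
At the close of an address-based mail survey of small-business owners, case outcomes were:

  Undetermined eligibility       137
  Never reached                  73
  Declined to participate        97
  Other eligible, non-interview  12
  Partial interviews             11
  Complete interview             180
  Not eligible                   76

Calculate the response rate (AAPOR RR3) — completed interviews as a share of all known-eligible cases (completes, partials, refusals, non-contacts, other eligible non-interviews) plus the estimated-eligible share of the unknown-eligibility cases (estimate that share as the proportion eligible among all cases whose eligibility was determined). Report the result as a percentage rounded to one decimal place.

37.0%

Top = 180
Determined eligible = 180 + 11 + 97 + 73 + 12 = 373
e = 373 / (373 + 76) = 373 / 449 = 0.8307
e × U = 0.8307 × 137 = 113.81
Base = 373 + 113.81 = 486.81
RR3 = 180 / 486.81 = 0.3698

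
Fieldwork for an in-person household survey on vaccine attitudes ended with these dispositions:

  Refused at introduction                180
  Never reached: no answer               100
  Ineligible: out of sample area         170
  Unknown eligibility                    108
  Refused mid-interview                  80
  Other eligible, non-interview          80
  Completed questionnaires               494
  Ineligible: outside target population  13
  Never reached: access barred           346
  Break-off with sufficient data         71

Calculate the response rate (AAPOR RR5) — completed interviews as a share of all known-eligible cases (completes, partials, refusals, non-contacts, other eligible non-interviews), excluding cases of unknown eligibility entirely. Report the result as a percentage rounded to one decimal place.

36.6%

Declined to participate = 180 + 80 = 260
No answer / not reached = 100 + 346 = 446
Screened out, ineligible = 13 + 170 = 183
Numerator: 494
Denom: 494 + 71 + 260 + 446 + 80 = 1351
RR5 = 494 / 1351 = 0.3657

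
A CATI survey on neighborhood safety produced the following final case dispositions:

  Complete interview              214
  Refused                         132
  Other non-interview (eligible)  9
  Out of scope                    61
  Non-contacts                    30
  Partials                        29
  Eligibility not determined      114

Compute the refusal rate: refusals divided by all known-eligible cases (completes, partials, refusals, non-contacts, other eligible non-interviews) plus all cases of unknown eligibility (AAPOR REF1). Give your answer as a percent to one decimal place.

25.0%

Numerator → 132
Denom → 214 + 29 + 132 + 30 + 9 + 114 = 528
REF1 = 132 / 528 = 0.2500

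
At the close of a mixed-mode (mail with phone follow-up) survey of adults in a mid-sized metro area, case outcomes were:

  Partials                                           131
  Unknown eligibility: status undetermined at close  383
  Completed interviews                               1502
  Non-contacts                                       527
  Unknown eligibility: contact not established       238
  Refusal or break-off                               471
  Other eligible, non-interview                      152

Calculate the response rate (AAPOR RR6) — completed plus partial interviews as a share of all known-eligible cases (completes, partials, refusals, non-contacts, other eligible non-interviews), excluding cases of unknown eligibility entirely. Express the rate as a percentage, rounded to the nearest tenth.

58.7%

Eligibility not determined = 238 + 383 = 621
Numerator → 1502 + 131 = 1633
Denominator → 1502 + 131 + 471 + 527 + 152 = 2783
RR6 = 1633 / 2783 = 0.5868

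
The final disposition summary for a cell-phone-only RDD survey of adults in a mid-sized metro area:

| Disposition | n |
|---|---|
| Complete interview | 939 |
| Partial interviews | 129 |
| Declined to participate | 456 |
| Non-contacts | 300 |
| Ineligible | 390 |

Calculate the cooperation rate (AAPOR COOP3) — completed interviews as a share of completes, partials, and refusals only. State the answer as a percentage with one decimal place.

61.6%

Num → 939
Base → 939 + 129 + 456 = 1524
COOP3 = 939 / 1524 = 0.6161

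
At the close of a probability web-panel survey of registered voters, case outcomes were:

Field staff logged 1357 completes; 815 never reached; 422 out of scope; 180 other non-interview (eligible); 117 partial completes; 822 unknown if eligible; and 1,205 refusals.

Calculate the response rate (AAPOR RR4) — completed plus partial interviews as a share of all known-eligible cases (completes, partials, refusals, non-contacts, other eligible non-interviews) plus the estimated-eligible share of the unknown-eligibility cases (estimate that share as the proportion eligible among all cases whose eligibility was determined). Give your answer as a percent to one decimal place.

33.4%

Numerator: 1357 + 117 = 1474
Eligible (known): 1357 + 117 + 1205 + 815 + 180 = 3674
e = 3674 / (3674 + 422) = 3674 / 4096 = 0.8970
e × U: 0.8970 × 822 = 737.33
Denom: 3674 + 737.33 = 4411.33
RR4 = 1474 / 4411.33 = 0.3341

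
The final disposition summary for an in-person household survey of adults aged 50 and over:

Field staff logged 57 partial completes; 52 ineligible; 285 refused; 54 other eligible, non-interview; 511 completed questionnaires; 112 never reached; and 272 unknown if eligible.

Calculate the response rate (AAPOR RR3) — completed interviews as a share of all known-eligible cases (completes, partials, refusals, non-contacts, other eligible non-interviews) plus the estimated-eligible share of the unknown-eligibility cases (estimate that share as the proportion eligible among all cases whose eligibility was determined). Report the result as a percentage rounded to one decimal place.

Numerator → 511
Determined eligible → 511 + 57 + 285 + 112 + 54 = 1019
e = 1019 / (1019 + 52) = 1019 / 1071 = 0.9514
e × U → 0.9514 × 272 = 258.78
Base → 1019 + 258.78 = 1277.78
RR3 = 511 / 1277.78 = 0.3999

40.0%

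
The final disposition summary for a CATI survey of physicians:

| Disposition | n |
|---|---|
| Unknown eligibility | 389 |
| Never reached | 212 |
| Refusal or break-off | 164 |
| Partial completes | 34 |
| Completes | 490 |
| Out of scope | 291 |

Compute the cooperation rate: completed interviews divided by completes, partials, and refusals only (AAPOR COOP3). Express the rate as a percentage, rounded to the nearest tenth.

71.2%

Numerator → 490
Denominator → 490 + 34 + 164 = 688
COOP3 = 490 / 688 = 0.7122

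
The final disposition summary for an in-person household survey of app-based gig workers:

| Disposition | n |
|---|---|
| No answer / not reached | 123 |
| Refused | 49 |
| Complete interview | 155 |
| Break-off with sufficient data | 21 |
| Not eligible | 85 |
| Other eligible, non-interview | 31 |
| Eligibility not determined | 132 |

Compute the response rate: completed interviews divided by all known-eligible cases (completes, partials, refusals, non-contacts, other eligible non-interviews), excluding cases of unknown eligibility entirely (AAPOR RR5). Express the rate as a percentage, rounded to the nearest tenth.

40.9%

Num: 155
Denom: 155 + 21 + 49 + 123 + 31 = 379
RR5 = 155 / 379 = 0.4090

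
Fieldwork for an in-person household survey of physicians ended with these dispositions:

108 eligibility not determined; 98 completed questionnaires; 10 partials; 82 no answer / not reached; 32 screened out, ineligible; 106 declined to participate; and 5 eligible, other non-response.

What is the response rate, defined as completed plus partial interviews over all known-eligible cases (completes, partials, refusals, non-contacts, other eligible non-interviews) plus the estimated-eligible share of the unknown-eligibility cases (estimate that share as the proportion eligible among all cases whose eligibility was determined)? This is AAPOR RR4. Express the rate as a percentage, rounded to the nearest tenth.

Numerator = 98 + 10 = 108
Known eligible = 98 + 10 + 106 + 82 + 5 = 301
e = 301 / (301 + 32) = 301 / 333 = 0.9039
Eligible share of unknowns = 0.9039 × 108 = 97.62
Denominator = 301 + 97.62 = 398.62
RR4 = 108 / 398.62 = 0.2709

27.1%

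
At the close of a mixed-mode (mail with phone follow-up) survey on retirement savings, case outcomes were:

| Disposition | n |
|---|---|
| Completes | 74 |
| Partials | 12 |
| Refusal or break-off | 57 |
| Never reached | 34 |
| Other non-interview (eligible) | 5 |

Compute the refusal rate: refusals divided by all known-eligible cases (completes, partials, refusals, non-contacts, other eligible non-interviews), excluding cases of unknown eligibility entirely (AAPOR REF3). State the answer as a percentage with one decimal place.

31.3%

Numerator: 57
Denom: 74 + 12 + 57 + 34 + 5 = 182
REF3 = 57 / 182 = 0.3132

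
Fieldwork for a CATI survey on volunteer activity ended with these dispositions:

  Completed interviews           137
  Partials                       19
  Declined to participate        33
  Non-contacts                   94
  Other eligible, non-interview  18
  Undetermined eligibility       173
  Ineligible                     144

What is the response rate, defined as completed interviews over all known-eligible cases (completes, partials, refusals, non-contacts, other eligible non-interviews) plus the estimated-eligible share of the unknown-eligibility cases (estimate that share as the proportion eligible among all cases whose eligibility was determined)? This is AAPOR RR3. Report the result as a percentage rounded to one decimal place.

Numerator = 137
Determined eligible = 137 + 19 + 33 + 94 + 18 = 301
e = 301 / (301 + 144) = 301 / 445 = 0.6764
e × U = 0.6764 × 173 = 117.02
Denominator = 301 + 117.02 = 418.02
RR3 = 137 / 418.02 = 0.3277

32.8%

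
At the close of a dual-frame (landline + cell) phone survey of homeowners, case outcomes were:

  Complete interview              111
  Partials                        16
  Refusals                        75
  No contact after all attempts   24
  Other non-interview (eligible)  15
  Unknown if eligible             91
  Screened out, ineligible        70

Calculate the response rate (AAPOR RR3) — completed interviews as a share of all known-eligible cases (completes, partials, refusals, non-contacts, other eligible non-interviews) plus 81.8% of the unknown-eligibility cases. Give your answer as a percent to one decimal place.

Num → 111
Eligible (known) → 111 + 16 + 75 + 24 + 15 = 241
e × U → 0.8180 × 91 = 74.44
Denom → 241 + 74.44 = 315.44
RR3 = 111 / 315.44 = 0.3519

35.2%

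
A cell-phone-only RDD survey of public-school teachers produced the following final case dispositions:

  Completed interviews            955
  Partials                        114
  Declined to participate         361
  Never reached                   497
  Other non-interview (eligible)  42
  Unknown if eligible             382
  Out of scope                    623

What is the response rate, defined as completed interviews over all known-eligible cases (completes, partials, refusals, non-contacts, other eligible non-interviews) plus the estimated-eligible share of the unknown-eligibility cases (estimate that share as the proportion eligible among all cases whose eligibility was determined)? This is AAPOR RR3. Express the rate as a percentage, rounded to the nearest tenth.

42.3%

Numerator = 955
Eligible (known) = 955 + 114 + 361 + 497 + 42 = 1969
e = 1969 / (1969 + 623) = 1969 / 2592 = 0.7596
Eligible share of unknowns = 0.7596 × 382 = 290.17
Denominator = 1969 + 290.17 = 2259.17
RR3 = 955 / 2259.17 = 0.4227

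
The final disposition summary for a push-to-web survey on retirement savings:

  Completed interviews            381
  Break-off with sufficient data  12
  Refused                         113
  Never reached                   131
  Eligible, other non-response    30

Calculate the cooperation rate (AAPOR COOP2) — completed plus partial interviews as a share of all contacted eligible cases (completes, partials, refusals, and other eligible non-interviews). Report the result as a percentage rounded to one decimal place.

73.3%

Numerator → 381 + 12 = 393
Base → 381 + 12 + 113 + 30 = 536
COOP2 = 393 / 536 = 0.7332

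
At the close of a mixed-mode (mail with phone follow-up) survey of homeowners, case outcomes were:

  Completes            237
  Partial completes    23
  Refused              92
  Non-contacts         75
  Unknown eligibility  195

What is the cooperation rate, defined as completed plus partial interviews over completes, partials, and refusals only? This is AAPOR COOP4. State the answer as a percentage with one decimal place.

Numerator = 237 + 23 = 260
Base = 237 + 23 + 92 = 352
COOP4 = 260 / 352 = 0.7386

73.9%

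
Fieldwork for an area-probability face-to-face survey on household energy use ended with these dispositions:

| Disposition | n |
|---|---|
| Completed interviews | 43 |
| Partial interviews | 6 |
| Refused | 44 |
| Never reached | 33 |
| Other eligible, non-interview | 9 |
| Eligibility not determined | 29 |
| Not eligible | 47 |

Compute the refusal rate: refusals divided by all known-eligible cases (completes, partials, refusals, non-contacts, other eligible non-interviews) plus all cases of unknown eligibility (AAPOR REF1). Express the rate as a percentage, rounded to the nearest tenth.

26.8%

Num = 44
Denominator = 43 + 6 + 44 + 33 + 9 + 29 = 164
REF1 = 44 / 164 = 0.2683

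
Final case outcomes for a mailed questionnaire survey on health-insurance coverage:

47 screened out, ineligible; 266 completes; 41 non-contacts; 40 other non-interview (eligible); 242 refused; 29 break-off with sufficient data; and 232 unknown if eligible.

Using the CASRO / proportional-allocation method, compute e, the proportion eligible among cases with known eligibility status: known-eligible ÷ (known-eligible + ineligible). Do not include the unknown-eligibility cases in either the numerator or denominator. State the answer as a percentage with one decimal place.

92.9%

Determined eligible → 266 + 29 + 242 + 41 + 40 = 618
e = 618 / (618 + 47) = 618 / 665 = 0.9293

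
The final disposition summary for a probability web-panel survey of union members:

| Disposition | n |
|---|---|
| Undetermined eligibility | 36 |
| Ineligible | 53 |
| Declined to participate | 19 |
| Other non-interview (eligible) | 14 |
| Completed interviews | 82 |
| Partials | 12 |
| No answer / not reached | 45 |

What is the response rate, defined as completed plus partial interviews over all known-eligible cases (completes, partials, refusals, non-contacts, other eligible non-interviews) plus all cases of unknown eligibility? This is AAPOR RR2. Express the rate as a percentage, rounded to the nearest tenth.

45.2%

Numerator = 82 + 12 = 94
Denominator = 82 + 12 + 19 + 45 + 14 + 36 = 208
RR2 = 94 / 208 = 0.4519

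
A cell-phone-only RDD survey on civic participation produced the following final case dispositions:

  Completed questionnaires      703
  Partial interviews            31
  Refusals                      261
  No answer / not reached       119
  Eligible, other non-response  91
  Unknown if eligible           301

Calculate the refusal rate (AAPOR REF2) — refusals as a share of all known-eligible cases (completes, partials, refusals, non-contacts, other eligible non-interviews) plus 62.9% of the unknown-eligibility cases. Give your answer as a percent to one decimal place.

Num: 261
Known eligible: 703 + 31 + 261 + 119 + 91 = 1205
Estimated eligible among unknowns: 0.6290 × 301 = 189.33
Denom: 1205 + 189.33 = 1394.33
REF2 = 261 / 1394.33 = 0.1872

18.7%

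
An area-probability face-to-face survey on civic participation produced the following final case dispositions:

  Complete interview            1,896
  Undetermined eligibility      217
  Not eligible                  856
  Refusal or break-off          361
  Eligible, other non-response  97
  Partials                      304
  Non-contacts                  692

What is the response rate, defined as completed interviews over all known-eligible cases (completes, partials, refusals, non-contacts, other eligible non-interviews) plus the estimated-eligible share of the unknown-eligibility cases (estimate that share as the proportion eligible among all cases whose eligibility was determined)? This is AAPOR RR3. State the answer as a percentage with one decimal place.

53.8%

Num = 1896
Determined eligible = 1896 + 304 + 361 + 692 + 97 = 3350
e = 3350 / (3350 + 856) = 3350 / 4206 = 0.7965
Estimated eligible among unknowns = 0.7965 × 217 = 172.84
Denominator = 3350 + 172.84 = 3522.84
RR3 = 1896 / 3522.84 = 0.5382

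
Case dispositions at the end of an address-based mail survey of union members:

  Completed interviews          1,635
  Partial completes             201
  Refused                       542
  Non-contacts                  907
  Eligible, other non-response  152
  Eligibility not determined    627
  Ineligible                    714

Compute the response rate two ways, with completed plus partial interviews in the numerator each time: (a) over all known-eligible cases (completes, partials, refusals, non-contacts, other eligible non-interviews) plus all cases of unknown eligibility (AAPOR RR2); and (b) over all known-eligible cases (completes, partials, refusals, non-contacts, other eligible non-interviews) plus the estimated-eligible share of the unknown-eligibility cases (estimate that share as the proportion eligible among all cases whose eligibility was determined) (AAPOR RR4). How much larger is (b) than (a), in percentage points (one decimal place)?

1.2

Num = 1635 + 201 = 1836
Base = 1635 + 201 + 542 + 907 + 152 + 627 = 4064
RR2 = 1836 / 4064 = 0.4518
Known eligible = 1635 + 201 + 542 + 907 + 152 = 3437
e = 3437 / (3437 + 714) = 3437 / 4151 = 0.8280
Eligible share of unknowns = 0.8280 × 627 = 519.16
Base = 3437 + 519.16 = 3956.16
RR4 = 1836 / 3956.16 = 0.4641
Difference = 46.41 − 45.18 = 1.23 percentage points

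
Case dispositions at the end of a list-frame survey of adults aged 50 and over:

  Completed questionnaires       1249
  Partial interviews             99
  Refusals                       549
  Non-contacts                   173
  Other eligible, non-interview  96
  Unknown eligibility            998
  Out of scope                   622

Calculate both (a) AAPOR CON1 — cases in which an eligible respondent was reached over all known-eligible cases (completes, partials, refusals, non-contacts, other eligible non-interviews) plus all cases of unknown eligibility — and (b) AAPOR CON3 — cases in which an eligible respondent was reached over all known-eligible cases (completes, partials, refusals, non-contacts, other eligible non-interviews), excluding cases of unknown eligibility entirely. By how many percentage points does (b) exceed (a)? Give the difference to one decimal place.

29.0

Numerator = 1249 + 99 + 549 + 96 = 1993
Denom = 1249 + 99 + 549 + 173 + 96 + 998 = 3164
CON1 = 1993 / 3164 = 0.6299
Denom = 1249 + 99 + 549 + 173 + 96 = 2166
CON3 = 1993 / 2166 = 0.9201
Difference = 92.01 − 62.99 = 29.02 percentage points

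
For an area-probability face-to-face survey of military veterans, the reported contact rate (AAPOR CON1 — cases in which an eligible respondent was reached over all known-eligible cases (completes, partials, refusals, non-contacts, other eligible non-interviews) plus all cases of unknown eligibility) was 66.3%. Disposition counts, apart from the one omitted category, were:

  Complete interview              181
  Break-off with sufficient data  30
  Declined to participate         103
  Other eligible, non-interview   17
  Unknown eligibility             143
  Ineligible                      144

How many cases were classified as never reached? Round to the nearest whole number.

25

Top: 181 + 30 + 103 + 17 = 331
CON1 = 331 / D = 0.663
D = 331 / 0.663 = 499.2
Remaining denominator categories sum to 474
never reached = 499.2 − 474 ≈ 25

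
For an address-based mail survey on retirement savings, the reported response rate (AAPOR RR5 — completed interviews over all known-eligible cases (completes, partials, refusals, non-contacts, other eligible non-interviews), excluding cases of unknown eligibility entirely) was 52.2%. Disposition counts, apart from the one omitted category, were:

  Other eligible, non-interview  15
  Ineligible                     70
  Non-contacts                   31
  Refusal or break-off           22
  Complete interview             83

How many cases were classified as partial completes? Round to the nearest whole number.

8

RR5 = 83 / D = 0.522
D = 83 / 0.522 = 159.0
Other denominator terms total 151
partial completes = 159.0 − 151 ≈ 8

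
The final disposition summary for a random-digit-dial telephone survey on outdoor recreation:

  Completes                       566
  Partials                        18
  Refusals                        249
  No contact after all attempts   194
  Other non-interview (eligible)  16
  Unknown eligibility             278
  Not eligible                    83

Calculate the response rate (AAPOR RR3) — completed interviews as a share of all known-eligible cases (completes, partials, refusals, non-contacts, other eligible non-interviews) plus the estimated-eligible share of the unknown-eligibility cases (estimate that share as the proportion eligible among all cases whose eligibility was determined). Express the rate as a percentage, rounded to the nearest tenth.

43.5%

Num: 566
Known eligible: 566 + 18 + 249 + 194 + 16 = 1043
e = 1043 / (1043 + 83) = 1043 / 1126 = 0.9263
e × U: 0.9263 × 278 = 257.51
Denom: 1043 + 257.51 = 1300.51
RR3 = 566 / 1300.51 = 0.4352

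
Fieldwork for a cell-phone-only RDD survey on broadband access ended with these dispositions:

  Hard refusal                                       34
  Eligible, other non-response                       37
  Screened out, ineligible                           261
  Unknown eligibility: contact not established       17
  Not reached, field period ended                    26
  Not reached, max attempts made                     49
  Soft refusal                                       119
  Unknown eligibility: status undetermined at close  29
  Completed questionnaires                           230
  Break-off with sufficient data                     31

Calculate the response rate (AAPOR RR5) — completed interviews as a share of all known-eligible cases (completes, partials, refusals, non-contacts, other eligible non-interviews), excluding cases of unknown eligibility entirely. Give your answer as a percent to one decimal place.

Declined to participate = 34 + 119 = 153
Never reached = 26 + 49 = 75
Undetermined eligibility = 17 + 29 = 46
Numerator: 230
Base: 230 + 31 + 153 + 75 + 37 = 526
RR5 = 230 / 526 = 0.4373

43.7%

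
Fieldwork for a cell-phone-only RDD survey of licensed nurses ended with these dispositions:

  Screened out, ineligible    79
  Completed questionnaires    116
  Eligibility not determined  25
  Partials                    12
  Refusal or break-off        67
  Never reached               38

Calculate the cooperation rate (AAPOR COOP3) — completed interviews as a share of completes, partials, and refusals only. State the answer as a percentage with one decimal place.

59.5%

Top → 116
Denom → 116 + 12 + 67 = 195
COOP3 = 116 / 195 = 0.5949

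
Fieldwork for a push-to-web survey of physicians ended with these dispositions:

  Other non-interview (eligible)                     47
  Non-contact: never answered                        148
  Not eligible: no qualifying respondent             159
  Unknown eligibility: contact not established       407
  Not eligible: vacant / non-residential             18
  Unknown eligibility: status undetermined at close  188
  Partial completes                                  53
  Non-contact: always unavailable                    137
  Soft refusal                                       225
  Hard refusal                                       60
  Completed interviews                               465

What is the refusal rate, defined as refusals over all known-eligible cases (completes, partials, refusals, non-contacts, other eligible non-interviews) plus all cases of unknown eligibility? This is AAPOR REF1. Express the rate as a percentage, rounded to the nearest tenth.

Refusal or break-off = 60 + 225 = 285
No answer / not reached = 148 + 137 = 285
Undetermined eligibility = 407 + 188 = 595
Not eligible = 159 + 18 = 177
Num: 285
Base: 465 + 53 + 285 + 285 + 47 + 595 = 1730
REF1 = 285 / 1730 = 0.1647

16.5%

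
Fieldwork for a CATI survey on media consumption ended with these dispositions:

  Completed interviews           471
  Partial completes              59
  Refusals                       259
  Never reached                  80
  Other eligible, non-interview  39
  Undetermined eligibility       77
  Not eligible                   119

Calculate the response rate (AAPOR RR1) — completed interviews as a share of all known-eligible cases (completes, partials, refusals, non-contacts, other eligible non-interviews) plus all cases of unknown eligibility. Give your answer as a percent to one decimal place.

Numerator → 471
Base → 471 + 59 + 259 + 80 + 39 + 77 = 985
RR1 = 471 / 985 = 0.4782

47.8%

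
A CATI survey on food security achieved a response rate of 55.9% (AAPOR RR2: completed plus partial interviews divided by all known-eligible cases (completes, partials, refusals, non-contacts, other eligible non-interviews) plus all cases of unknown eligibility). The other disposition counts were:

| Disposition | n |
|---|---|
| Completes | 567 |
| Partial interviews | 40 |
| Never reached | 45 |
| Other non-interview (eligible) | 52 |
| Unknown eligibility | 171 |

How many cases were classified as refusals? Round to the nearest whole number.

Num: 567 + 40 = 607
RR2 = 607 / D = 0.559
D = 607 / 0.559 = 1085.9
Rest of base = 875
refusals = 1085.9 − 875 ≈ 211

211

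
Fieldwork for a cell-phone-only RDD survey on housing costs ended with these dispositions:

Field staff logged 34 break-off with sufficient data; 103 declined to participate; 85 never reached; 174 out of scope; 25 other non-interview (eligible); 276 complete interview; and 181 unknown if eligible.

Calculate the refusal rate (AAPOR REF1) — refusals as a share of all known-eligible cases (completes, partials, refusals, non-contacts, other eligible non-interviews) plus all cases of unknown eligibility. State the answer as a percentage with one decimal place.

14.6%

Numerator = 103
Denominator = 276 + 34 + 103 + 85 + 25 + 181 = 704
REF1 = 103 / 704 = 0.1463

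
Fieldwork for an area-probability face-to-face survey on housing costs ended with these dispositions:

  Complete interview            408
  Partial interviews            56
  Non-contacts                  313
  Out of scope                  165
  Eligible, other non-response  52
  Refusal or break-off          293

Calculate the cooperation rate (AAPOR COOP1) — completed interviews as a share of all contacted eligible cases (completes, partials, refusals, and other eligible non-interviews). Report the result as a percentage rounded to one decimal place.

50.4%

Num: 408
Denominator: 408 + 56 + 293 + 52 = 809
COOP1 = 408 / 809 = 0.5043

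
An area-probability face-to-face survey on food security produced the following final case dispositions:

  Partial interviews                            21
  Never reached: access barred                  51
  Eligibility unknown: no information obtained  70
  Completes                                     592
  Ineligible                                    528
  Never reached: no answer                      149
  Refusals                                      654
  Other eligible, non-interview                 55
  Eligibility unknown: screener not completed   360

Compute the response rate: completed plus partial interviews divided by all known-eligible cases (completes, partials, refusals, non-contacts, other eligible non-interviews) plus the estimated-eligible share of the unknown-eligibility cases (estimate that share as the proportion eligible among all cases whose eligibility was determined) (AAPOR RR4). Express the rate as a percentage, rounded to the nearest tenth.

33.3%

No answer / not reached = 149 + 51 = 200
Undetermined eligibility = 360 + 70 = 430
Numerator → 592 + 21 = 613
Known eligible → 592 + 21 + 654 + 200 + 55 = 1522
e = 1522 / (1522 + 528) = 1522 / 2050 = 0.7424
e × U → 0.7424 × 430 = 319.23
Base → 1522 + 319.23 = 1841.23
RR4 = 613 / 1841.23 = 0.3329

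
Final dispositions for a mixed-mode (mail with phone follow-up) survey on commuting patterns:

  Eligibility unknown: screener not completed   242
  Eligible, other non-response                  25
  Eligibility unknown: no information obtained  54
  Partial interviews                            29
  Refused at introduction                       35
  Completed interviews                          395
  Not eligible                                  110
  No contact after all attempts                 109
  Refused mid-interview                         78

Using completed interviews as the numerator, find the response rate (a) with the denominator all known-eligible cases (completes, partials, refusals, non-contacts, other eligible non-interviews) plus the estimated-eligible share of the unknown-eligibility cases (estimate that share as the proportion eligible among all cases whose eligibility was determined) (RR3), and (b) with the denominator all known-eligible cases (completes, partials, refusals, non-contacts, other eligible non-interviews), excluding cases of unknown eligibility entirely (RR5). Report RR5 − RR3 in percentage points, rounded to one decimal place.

16.2

Refused = 35 + 78 = 113
Eligibility not determined = 242 + 54 = 296
Numerator: 395
Known eligible: 395 + 29 + 113 + 109 + 25 = 671
e = 671 / (671 + 110) = 671 / 781 = 0.8592
Eligible share of unknowns: 0.8592 × 296 = 254.32
Denom: 671 + 254.32 = 925.32
RR3 = 395 / 925.32 = 0.4269
Denom: 395 + 29 + 113 + 109 + 25 = 671
RR5 = 395 / 671 = 0.5887
Difference = 58.87 − 42.69 = 16.18 percentage points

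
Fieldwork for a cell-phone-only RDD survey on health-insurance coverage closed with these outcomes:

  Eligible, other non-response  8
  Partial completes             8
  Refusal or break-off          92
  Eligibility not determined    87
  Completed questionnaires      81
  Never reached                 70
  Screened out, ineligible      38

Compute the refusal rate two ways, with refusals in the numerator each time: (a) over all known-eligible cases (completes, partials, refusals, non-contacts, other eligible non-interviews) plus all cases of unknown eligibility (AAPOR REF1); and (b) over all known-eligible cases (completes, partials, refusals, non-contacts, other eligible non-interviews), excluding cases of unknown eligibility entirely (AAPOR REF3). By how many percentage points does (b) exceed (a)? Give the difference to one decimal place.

8.9

Num: 92
Denom: 81 + 8 + 92 + 70 + 8 + 87 = 346
REF1 = 92 / 346 = 0.2659
Denom: 81 + 8 + 92 + 70 + 8 = 259
REF3 = 92 / 259 = 0.3552
Difference = 35.52 − 26.59 = 8.93 percentage points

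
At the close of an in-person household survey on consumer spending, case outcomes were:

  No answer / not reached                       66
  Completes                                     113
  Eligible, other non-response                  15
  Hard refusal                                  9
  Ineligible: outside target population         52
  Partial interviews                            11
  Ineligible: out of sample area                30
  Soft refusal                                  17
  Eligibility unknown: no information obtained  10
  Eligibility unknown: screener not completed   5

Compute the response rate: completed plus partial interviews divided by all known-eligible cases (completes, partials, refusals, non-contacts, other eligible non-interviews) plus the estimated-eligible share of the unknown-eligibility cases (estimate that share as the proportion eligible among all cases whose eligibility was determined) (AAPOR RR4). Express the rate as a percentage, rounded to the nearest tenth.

51.2%

Refusals = 9 + 17 = 26
Unknown eligibility = 5 + 10 = 15
Screened out, ineligible = 52 + 30 = 82
Numerator → 113 + 11 = 124
Known eligible → 113 + 11 + 26 + 66 + 15 = 231
e = 231 / (231 + 82) = 231 / 313 = 0.7380
Eligible share of unknowns → 0.7380 × 15 = 11.07
Base → 231 + 11.07 = 242.07
RR4 = 124 / 242.07 = 0.5122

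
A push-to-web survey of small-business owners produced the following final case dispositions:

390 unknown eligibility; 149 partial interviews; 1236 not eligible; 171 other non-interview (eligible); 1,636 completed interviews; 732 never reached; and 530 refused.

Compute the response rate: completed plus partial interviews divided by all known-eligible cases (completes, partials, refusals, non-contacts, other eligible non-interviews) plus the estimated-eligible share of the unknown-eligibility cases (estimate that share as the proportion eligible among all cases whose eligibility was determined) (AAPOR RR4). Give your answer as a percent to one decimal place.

Top → 1636 + 149 = 1785
Determined eligible → 1636 + 149 + 530 + 732 + 171 = 3218
e = 3218 / (3218 + 1236) = 3218 / 4454 = 0.7225
Eligible share of unknowns → 0.7225 × 390 = 281.78
Base → 3218 + 281.78 = 3499.78
RR4 = 1785 / 3499.78 = 0.5100

51.0%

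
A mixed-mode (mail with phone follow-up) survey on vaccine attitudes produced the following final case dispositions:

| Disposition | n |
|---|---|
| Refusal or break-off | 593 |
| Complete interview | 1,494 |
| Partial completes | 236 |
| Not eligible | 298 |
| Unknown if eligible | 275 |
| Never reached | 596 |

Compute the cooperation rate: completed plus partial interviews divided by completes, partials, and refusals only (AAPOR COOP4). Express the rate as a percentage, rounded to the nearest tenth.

74.5%

Num → 1494 + 236 = 1730
Denom → 1494 + 236 + 593 = 2323
COOP4 = 1730 / 2323 = 0.7447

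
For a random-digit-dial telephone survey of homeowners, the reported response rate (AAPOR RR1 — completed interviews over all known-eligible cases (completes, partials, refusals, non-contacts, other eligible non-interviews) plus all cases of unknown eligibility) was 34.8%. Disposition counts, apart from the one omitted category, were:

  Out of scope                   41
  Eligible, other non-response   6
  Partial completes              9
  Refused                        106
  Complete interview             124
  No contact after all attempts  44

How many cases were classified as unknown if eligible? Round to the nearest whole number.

RR1 = 124 / D = 0.348
D = 124 / 0.348 = 356.3
Rest of base = 289
unknown if eligible = 356.3 − 289 ≈ 67

67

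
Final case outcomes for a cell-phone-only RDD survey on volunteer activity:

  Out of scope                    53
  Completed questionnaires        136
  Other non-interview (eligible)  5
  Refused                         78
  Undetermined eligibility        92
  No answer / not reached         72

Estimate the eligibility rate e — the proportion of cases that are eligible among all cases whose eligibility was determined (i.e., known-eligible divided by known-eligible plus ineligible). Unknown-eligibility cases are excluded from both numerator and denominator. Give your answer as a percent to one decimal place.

Eligible (known) → 136 + 78 + 72 + 5 = 291
e = 291 / (291 + 53) = 291 / 344 = 0.8459

84.6%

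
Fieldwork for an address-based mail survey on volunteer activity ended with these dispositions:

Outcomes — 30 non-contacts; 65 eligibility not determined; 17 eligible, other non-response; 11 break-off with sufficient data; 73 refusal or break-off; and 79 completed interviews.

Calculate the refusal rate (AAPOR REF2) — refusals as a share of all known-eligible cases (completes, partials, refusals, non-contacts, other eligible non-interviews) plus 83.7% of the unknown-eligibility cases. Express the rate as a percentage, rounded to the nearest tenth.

Numerator → 73
Known eligible → 79 + 11 + 73 + 30 + 17 = 210
Eligible share of unknowns → 0.8370 × 65 = 54.41
Base → 210 + 54.41 = 264.41
REF2 = 73 / 264.41 = 0.2761

27.6%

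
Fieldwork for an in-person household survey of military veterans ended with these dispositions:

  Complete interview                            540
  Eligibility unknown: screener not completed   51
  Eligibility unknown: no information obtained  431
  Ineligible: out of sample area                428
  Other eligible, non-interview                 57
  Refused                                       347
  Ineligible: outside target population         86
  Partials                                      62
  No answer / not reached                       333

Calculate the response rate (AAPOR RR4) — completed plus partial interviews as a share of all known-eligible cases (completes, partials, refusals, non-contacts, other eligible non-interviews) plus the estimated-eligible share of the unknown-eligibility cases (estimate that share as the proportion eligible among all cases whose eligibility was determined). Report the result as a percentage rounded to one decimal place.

Unknown if eligible = 51 + 431 = 482
Ineligible = 86 + 428 = 514
Num = 540 + 62 = 602
Known eligible = 540 + 62 + 347 + 333 + 57 = 1339
e = 1339 / (1339 + 514) = 1339 / 1853 = 0.7226
e × U = 0.7226 × 482 = 348.29
Denom = 1339 + 348.29 = 1687.29
RR4 = 602 / 1687.29 = 0.3568

35.7%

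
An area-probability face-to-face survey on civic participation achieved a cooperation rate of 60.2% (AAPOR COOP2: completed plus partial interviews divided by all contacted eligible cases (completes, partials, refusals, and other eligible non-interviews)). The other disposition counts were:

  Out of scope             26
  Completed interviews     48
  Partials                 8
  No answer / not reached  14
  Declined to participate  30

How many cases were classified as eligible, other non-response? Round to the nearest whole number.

7

Numerator = 48 + 8 = 56
COOP2 = 56 / D = 0.602
D = 56 / 0.602 = 93.0
Rest of base = 86
eligible, other non-response = 93.0 − 86 ≈ 7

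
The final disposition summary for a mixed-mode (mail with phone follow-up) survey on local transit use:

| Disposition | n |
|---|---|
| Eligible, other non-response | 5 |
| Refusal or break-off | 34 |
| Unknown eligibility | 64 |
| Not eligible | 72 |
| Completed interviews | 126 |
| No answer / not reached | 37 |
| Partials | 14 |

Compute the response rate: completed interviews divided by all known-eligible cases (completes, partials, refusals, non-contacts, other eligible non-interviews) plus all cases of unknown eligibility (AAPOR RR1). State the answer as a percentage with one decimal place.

45.0%

Top = 126
Base = 126 + 14 + 34 + 37 + 5 + 64 = 280
RR1 = 126 / 280 = 0.4500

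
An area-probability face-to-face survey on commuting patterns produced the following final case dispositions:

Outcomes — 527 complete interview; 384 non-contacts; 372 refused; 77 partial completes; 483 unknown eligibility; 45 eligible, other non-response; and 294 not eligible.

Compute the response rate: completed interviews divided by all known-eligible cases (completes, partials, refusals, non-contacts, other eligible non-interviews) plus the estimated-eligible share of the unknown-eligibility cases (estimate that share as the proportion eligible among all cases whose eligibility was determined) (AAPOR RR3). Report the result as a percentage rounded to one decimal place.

29.2%

Top: 527
Eligible (known): 527 + 77 + 372 + 384 + 45 = 1405
e = 1405 / (1405 + 294) = 1405 / 1699 = 0.8270
Eligible share of unknowns: 0.8270 × 483 = 399.44
Base: 1405 + 399.44 = 1804.44
RR3 = 527 / 1804.44 = 0.2921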